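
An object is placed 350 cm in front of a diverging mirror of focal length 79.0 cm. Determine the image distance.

64.5 cm

For a diverging mirror, f = -79.0 cm.
Mirror equation: 1/s_i = 1/f − 1/s_o = 1/(-79.00) − 1/(350) = -0.01266 − 0.002857 = -0.01552, so s_i = -64.5 cm.
The image is virtual, upright and reduced, behind the mirror.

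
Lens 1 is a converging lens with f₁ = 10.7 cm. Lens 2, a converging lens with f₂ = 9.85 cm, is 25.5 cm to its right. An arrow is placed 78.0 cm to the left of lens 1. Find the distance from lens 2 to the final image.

Lens 1: 1/d_i1 = 1/f₁ − 1/d_o1 = 1/(10.7) − 1/(78.0) = 0.08064, so d_i1 = 12.40 cm.
The intermediate image is 12.40 cm to the right of lens 1, which is 25.5 − (12.40) = 13.10 cm to the left of lens 2, so d_o2 = +13.10 cm.
Lens 2: 1/d_i2 = 1/f₂ − 1/d_o2 = 1/(9.85) − 1/(13.10) = 0.02519, so d_i2 = 39.7 cm.
The final image is real, 39.7 cm to the right of lens 2 (overall magnification ≈ 0.48).

39.7 cm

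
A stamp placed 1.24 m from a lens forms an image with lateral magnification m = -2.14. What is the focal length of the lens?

m = −d_i/d_o ⇒ d_i = −m·d_o = −(-2.14)·(1.24) = 2.654 m.
1/f = 1/d_o + 1/d_i = 1/(1.24) + 1/(2.654) = 1.183, so f = 0.845 m.
Since f is positive, the lens is converging.

f = 0.845 m (converging)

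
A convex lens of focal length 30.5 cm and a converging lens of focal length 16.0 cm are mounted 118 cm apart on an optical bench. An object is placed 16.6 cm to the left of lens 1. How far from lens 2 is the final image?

Lens 1: 1/d_i1 = 1/f₁ − 1/d_o1 = 1/(30.5) − 1/(16.6) = -0.02745, so d_i1 = -36.42 cm.
The intermediate image is 36.42 cm to the left of lens 1 (virtual), which is 118 − (-36.42) = 154.4 cm to the left of lens 2, so d_o2 = +154.4 cm.
Lens 2: 1/d_i2 = 1/f₂ − 1/d_o2 = 1/(16.0) − 1/(154.4) = 0.05602, so d_i2 = 17.8 cm.
The final image is real, 17.8 cm to the right of lens 2 (overall magnification ≈ -0.25).

17.8 cm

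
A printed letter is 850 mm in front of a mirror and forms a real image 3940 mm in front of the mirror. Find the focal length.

Real image ⇒ d_i = +3940 mm.
1/f = 1/d_o + 1/d_i = 1/(850) + 1/(3940) = 0.001430, so f = 699 mm.
Since f is positive, the mirror is concave.

f = 699 mm (concave)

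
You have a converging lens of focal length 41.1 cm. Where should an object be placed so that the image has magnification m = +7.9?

m = −d_i/d_o ⇒ d_i = −m·d_o.
1/f = 1/d_o + 1/d_i = 1/d_o − 1/(m·d_o) = (1 − 1/m)/d_o, so d_o = f(1 − 1/m) = (41.10)(1 − 1/(+7.9)) = 35.9 cm.

35.9 cm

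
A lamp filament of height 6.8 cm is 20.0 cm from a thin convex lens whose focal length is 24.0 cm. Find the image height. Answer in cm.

1/d_i = 1/f − 1/d_o = 1/(24.00) − 1/(20.0) = -0.008333, so d_i = -120.0 cm.
m = −d_i/d_o = +6.000.
|h_i| = |m|·h_o = 6.000 × 6.8 = 40.8 cm. The image is virtual, upright and enlarged, on the same side as the object.

40.8 cm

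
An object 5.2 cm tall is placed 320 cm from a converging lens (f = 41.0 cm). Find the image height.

0.764 cm

1/d_i = 1/f − 1/d_o = 1/(41.00) − 1/(320) = 0.02127, so d_i = 47.03 cm.
m = −d_i/d_o = -0.1470.
|h_i| = |m|·h_o = 0.1470 × 5.2 = 0.764 cm. The image is real, inverted and reduced, on the far side of the lens.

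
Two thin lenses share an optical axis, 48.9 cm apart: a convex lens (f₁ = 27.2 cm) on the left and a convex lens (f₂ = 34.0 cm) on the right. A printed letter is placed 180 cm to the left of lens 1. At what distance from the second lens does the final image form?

Lens 1: 1/d_i1 = 1/f₁ − 1/d_o1 = 1/(27.2) − 1/(180) = 0.03121, so d_i1 = 32.04 cm.
The intermediate image is 32.04 cm to the right of lens 1, which is 48.9 − (32.04) = 16.86 cm to the left of lens 2, so d_o2 = +16.86 cm.
Lens 2: 1/d_i2 = 1/f₂ − 1/d_o2 = 1/(34.0) − 1/(16.86) = -0.02990, so d_i2 = -33.4 cm.
The final image is virtual, 33.4 cm to the left of lens 2 (overall magnification ≈ -0.35).

33.4 cm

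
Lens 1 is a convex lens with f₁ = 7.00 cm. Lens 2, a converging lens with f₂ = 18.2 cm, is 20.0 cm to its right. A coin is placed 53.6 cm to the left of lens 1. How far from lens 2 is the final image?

34.8 cm

Lens 1: 1/d_i1 = 1/f₁ − 1/d_o1 = 1/(7.00) − 1/(53.6) = 0.1242, so d_i1 = 8.052 cm.
The intermediate image is 8.052 cm to the right of lens 1, which is 20.0 − (8.052) = 11.95 cm to the left of lens 2, so d_o2 = +11.95 cm.
Lens 2: 1/d_i2 = 1/f₂ − 1/d_o2 = 1/(18.2) − 1/(11.95) = -0.02874, so d_i2 = -34.8 cm.
The final image is virtual, 34.8 cm to the left of lens 2 (overall magnification ≈ -0.44).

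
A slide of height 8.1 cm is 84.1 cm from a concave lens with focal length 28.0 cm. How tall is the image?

For a concave lens, f = -28.0 cm.
1/d_i = 1/f − 1/d_o = 1/(-28.00) − 1/(84.1) = -0.04760, so d_i = -21.01 cm.
m = −d_i/d_o = +0.2498.
|h_i| = |m|·h_o = 0.2498 × 8.1 = 2.02 cm. The image is virtual, upright and reduced, on the same side as the object.

2.02 cm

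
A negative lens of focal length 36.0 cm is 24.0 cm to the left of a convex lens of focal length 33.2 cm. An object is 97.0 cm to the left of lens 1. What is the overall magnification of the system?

m = -0.527

f₁ = −36.0 cm (diverging).
Lens 1: 1/d_i1 = 1/(-36.0) − 1/(97.0) = -0.03809, so d_i1 = -26.26 cm; m₁ = −d_i1/d_o1 = +0.2707.
d_o2 = 24.0 − (-26.26) = 50.26 cm.
Lens 2: 1/d_i2 = 1/(33.2) − 1/(50.26) = 0.01022, so d_i2 = 97.81 cm; m₂ = −d_i2/d_o2 = -1.946.
m = m₁·m₂ = (+0.2707)(-1.946) = -0.527.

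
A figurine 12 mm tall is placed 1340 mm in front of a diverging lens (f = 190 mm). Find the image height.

1.49 mm

For a diverging lens, f = -190 mm.
1/d_i = 1/f − 1/d_o = 1/(-190.0) − 1/(1340) = -0.006009, so d_i = -166.4 mm.
m = −d_i/d_o = +0.1242.
|h_i| = |m|·h_o = 0.1242 × 12 = 1.49 mm. The image is virtual, upright and reduced, on the same side as the object.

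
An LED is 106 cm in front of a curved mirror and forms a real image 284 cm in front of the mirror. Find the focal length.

Real image ⇒ d_i = +284 cm.
1/f = 1/d_o + 1/d_i = 1/(106) + 1/(284) = 0.01296, so f = 77.2 cm.
Since f is positive, the curved mirror is concave.

f = 77.2 cm (concave)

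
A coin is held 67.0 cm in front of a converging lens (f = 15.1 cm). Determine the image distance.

Thin-lens equation: 1/d_i = 1/f − 1/d_o = 1/(15.10) − 1/(67.0) = 0.06623 − 0.01493 = 0.05130, so d_i = 19.5 cm.
The image is real, inverted and reduced, on the far side of the lens.

19.5 cm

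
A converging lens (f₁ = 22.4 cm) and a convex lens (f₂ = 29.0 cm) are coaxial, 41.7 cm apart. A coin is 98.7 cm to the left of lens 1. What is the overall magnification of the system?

m = -0.523

Lens 1: 1/d_i1 = 1/(22.4) − 1/(98.7) = 0.03451, so d_i1 = 28.98 cm; m₁ = −d_i1/d_o1 = -0.2936.
d_o2 = 41.7 − (28.98) = 12.72 cm.
Lens 2: 1/d_i2 = 1/(29.0) − 1/(12.72) = -0.04413, so d_i2 = -22.66 cm; m₂ = −d_i2/d_o2 = +1.781.
m = m₁·m₂ = (-0.2936)(+1.781) = -0.523.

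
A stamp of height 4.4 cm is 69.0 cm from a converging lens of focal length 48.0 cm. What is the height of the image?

1/d_i = 1/f − 1/d_o = 1/(48.00) − 1/(69.0) = 0.006341, so d_i = 157.7 cm.
m = −d_i/d_o = -2.286.
|h_i| = |m|·h_o = 2.286 × 4.4 = 10.1 cm. The image is real, inverted and enlarged, on the far side of the lens.

10.1 cm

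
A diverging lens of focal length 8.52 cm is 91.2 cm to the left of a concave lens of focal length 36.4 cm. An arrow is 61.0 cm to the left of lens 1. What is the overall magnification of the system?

f₁ = −8.52 cm (diverging).
Lens 1: 1/d_i1 = 1/(-8.52) − 1/(61.0) = -0.1338, so d_i1 = -7.476 cm; m₁ = −d_i1/d_o1 = +0.1226.
d_o2 = 91.2 − (-7.476) = 98.68 cm.
f₂ = −36.4 cm (diverging).
Lens 2: 1/d_i2 = 1/(-36.4) − 1/(98.68) = -0.03761, so d_i2 = -26.59 cm; m₂ = −d_i2/d_o2 = +0.2695.
m = m₁·m₂ = (+0.1226)(+0.2695) = +0.0330.

m = +0.0330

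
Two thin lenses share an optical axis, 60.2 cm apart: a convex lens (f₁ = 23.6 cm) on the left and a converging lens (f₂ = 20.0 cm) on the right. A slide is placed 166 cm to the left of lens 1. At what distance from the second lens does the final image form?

51.5 cm

Lens 1: 1/d_i1 = 1/f₁ − 1/d_o1 = 1/(23.6) − 1/(166) = 0.03635, so d_i1 = 27.51 cm.
The intermediate image is 27.51 cm to the right of lens 1, which is 60.2 − (27.51) = 32.69 cm to the left of lens 2, so d_o2 = +32.69 cm.
Lens 2: 1/d_i2 = 1/f₂ − 1/d_o2 = 1/(20.0) − 1/(32.69) = 0.01941, so d_i2 = 51.5 cm.
The final image is real, 51.5 cm to the right of lens 2 (overall magnification ≈ 0.26).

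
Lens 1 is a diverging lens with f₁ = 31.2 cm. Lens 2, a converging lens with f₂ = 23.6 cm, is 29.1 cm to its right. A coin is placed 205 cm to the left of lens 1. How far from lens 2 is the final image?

40.7 cm

Lens 1 is diverging, so f₁ = −31.2 cm.
Lens 1: 1/d_i1 = 1/f₁ − 1/d_o1 = 1/(-31.2) − 1/(205) = -0.03693, so d_i1 = -27.08 cm.
The intermediate image is 27.08 cm to the left of lens 1 (virtual), which is 29.1 − (-27.08) = 56.18 cm to the left of lens 2, so d_o2 = +56.18 cm.
Lens 2: 1/d_i2 = 1/f₂ − 1/d_o2 = 1/(23.6) − 1/(56.18) = 0.02457, so d_i2 = 40.7 cm.
The final image is real, 40.7 cm to the right of lens 2 (overall magnification ≈ -0.096).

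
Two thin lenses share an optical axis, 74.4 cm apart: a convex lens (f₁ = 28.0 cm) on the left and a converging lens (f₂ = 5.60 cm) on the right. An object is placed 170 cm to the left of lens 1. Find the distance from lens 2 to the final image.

6.49 cm

Lens 1: 1/d_i1 = 1/f₁ − 1/d_o1 = 1/(28.0) − 1/(170) = 0.02983, so d_i1 = 33.52 cm.
The intermediate image is 33.52 cm to the right of lens 1, which is 74.4 − (33.52) = 40.88 cm to the left of lens 2, so d_o2 = +40.88 cm.
Lens 2: 1/d_i2 = 1/f₂ − 1/d_o2 = 1/(5.60) − 1/(40.88) = 0.1541, so d_i2 = 6.49 cm.
The final image is real, 6.49 cm to the right of lens 2 (overall magnification ≈ 0.031).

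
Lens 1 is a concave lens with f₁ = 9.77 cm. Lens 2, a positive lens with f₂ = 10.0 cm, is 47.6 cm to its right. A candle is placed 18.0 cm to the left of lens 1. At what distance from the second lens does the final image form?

12.3 cm

Lens 1 is diverging, so f₁ = −9.77 cm.
Lens 1: 1/d_i1 = 1/f₁ − 1/d_o1 = 1/(-9.77) − 1/(18.0) = -0.1579, so d_i1 = -6.333 cm.
The intermediate image is 6.333 cm to the left of lens 1 (virtual), which is 47.6 − (-6.333) = 53.93 cm to the left of lens 2, so d_o2 = +53.93 cm.
Lens 2: 1/d_i2 = 1/f₂ − 1/d_o2 = 1/(10.0) − 1/(53.93) = 0.08146, so d_i2 = 12.3 cm.
The final image is real, 12.3 cm to the right of lens 2 (overall magnification ≈ -0.080).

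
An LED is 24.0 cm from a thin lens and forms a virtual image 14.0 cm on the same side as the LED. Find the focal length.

Virtual image ⇒ d_i = −14.0 cm.
1/f = 1/d_o + 1/d_i = 1/(24.0) + 1/(-14.0) = -0.02976, so f = -33.6 cm.
Since f is negative, the thin lens is diverging.

f = -33.6 cm (diverging)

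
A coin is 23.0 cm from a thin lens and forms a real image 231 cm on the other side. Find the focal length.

Real image ⇒ d_i = +231 cm.
1/f = 1/d_o + 1/d_i = 1/(23.0) + 1/(231) = 0.04781, so f = 20.9 cm.
Since f is positive, the thin lens is converging.

f = 20.9 cm (converging)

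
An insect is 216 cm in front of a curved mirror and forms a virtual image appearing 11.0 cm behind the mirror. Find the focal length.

f = -11.6 cm (convex)

Virtual image ⇒ d_i = −11.0 cm.
1/f = 1/d_o + 1/d_i = 1/(216) + 1/(-11.0) = -0.08628, so f = -11.6 cm.
Since f is negative, the curved mirror is convex.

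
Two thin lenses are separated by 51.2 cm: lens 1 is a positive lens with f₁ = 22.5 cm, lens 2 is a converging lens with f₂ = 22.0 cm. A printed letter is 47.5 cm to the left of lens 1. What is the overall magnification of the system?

Lens 1: 1/d_i1 = 1/(22.5) − 1/(47.5) = 0.02339, so d_i1 = 42.75 cm; m₁ = −d_i1/d_o1 = -0.9000.
d_o2 = 51.2 − (42.75) = 8.450 cm.
Lens 2: 1/d_i2 = 1/(22.0) − 1/(8.450) = -0.07289, so d_i2 = -13.72 cm; m₂ = −d_i2/d_o2 = +1.624.
m = m₁·m₂ = (-0.9000)(+1.624) = -1.46.

m = -1.46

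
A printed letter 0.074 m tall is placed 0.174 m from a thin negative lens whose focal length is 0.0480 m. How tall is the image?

0.0160 m

For a negative lens, f = -0.0480 m.
1/d_i = 1/f − 1/d_o = 1/(-0.04800) − 1/(0.174) = -26.58, so d_i = -0.03762 m.
m = −d_i/d_o = +0.2162.
|h_i| = |m|·h_o = 0.2162 × 0.074 = 0.0160 m. The image is virtual, upright and reduced, on the same side as the object.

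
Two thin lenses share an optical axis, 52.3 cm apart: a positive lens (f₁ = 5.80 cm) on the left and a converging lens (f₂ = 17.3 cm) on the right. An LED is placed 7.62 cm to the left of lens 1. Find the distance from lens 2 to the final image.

45.2 cm

Lens 1: 1/d_i1 = 1/f₁ − 1/d_o1 = 1/(5.80) − 1/(7.62) = 0.04118, so d_i1 = 24.28 cm.
The intermediate image is 24.28 cm to the right of lens 1, which is 52.3 − (24.28) = 28.02 cm to the left of lens 2, so d_o2 = +28.02 cm.
Lens 2: 1/d_i2 = 1/f₂ − 1/d_o2 = 1/(17.3) − 1/(28.02) = 0.02211, so d_i2 = 45.2 cm.
The final image is real, 45.2 cm to the right of lens 2 (overall magnification ≈ 5.1).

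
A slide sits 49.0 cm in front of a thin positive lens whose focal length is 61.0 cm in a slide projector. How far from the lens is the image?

249 cm

Thin-lens equation: 1/v = 1/f − 1/u = 1/(61.00) − 1/(49.0) = 0.01639 − 0.02041 = -0.004015, so v = -249 cm.
The image is virtual, upright and enlarged, on the same side as the object.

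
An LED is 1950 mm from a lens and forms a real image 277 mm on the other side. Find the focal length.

f = 243 mm (converging)

Real image ⇒ d_i = +277 mm.
1/f = 1/d_o + 1/d_i = 1/(1950) + 1/(277) = 0.004123, so f = 243 mm.
Since f is positive, the lens is converging.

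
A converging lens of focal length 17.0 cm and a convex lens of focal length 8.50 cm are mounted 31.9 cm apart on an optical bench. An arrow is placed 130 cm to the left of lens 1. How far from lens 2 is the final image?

Lens 1: 1/d_i1 = 1/f₁ − 1/d_o1 = 1/(17.0) − 1/(130) = 0.05113, so d_i1 = 19.56 cm.
The intermediate image is 19.56 cm to the right of lens 1, which is 31.9 − (19.56) = 12.34 cm to the left of lens 2, so d_o2 = +12.34 cm.
Lens 2: 1/d_i2 = 1/f₂ − 1/d_o2 = 1/(8.50) − 1/(12.34) = 0.03661, so d_i2 = 27.3 cm.
The final image is real, 27.3 cm to the right of lens 2 (overall magnification ≈ 0.33).

27.3 cm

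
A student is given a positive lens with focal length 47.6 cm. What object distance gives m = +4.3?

36.5 cm

m = −d_i/d_o ⇒ d_i = −m·d_o.
1/f = 1/d_o + 1/d_i = 1/d_o − 1/(m·d_o) = (1 − 1/m)/d_o, so d_o = f(1 − 1/m) = (47.60)(1 − 1/(+4.3)) = 36.5 cm.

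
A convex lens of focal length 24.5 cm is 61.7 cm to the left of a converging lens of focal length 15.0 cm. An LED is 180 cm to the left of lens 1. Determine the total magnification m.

Lens 1: 1/d_i1 = 1/(24.5) − 1/(180) = 0.03526, so d_i1 = 28.36 cm; m₁ = −d_i1/d_o1 = -0.1576.
d_o2 = 61.7 − (28.36) = 33.34 cm.
Lens 2: 1/d_i2 = 1/(15.0) − 1/(33.34) = 0.03667, so d_i2 = 27.27 cm; m₂ = −d_i2/d_o2 = -0.8179.
m = m₁·m₂ = (-0.1576)(-0.8179) = +0.129.

m = +0.129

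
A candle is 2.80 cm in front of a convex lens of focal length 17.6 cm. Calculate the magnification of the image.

m = +1.19

1/d_i = 1/f − 1/d_o = 1/(17.60) − 1/(2.80) = -0.3003, so d_i = -3.330 cm.
m = −d_i/d_o = −(-3.330)/(2.80) = +1.19.
The image is virtual, upright and enlarged, on the same side as the object.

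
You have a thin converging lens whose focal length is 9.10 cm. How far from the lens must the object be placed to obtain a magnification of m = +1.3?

m = −d_i/d_o ⇒ d_i = −m·d_o.
1/f = 1/d_o + 1/d_i = 1/d_o − 1/(m·d_o) = (1 − 1/m)/d_o, so d_o = f(1 − 1/m) = (9.100)(1 − 1/(+1.3)) = 2.10 cm.

2.10 cm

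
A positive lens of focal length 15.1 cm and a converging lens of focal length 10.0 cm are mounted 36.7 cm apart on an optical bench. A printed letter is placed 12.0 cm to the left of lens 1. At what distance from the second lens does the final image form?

11.2 cm

Lens 1: 1/d_i1 = 1/f₁ − 1/d_o1 = 1/(15.1) − 1/(12.0) = -0.01711, so d_i1 = -58.45 cm.
The intermediate image is 58.45 cm to the left of lens 1 (virtual), which is 36.7 − (-58.45) = 95.15 cm to the left of lens 2, so d_o2 = +95.15 cm.
Lens 2: 1/d_i2 = 1/f₂ − 1/d_o2 = 1/(10.0) − 1/(95.15) = 0.08949, so d_i2 = 11.2 cm.
The final image is real, 11.2 cm to the right of lens 2 (overall magnification ≈ -0.57).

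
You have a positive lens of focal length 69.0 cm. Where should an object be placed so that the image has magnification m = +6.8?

58.9 cm

m = −d_i/d_o ⇒ d_i = −m·d_o.
1/f = 1/d_o + 1/d_i = 1/d_o − 1/(m·d_o) = (1 − 1/m)/d_o, so d_o = f(1 − 1/m) = (69.00)(1 − 1/(+6.8)) = 58.9 cm.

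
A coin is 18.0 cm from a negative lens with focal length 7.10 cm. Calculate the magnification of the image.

m = +0.283

For a negative lens, f = -7.10 cm.
1/d_i = 1/f − 1/d_o = 1/(-7.100) − 1/(18.0) = -0.1964, so d_i = -5.092 cm.
m = −d_i/d_o = −(-5.092)/(18.0) = +0.283.
The image is virtual, upright and reduced, on the same side as the object.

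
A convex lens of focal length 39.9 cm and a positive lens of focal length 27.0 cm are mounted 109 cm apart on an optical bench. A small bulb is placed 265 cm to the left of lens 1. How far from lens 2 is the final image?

Lens 1: 1/d_i1 = 1/f₁ − 1/d_o1 = 1/(39.9) − 1/(265) = 0.02129, so d_i1 = 46.97 cm.
The intermediate image is 46.97 cm to the right of lens 1, which is 109 − (46.97) = 62.03 cm to the left of lens 2, so d_o2 = +62.03 cm.
Lens 2: 1/d_i2 = 1/f₂ − 1/d_o2 = 1/(27.0) − 1/(62.03) = 0.02092, so d_i2 = 47.8 cm.
The final image is real, 47.8 cm to the right of lens 2 (overall magnification ≈ 0.14).

47.8 cm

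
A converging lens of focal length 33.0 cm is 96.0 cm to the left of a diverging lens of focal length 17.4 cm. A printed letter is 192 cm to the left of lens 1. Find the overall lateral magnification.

m = -0.0491

Lens 1: 1/d_i1 = 1/(33.0) − 1/(192) = 0.02509, so d_i1 = 39.85 cm; m₁ = −d_i1/d_o1 = -0.2076.
d_o2 = 96.0 − (39.85) = 56.15 cm.
f₂ = −17.4 cm (diverging).
Lens 2: 1/d_i2 = 1/(-17.4) − 1/(56.15) = -0.07528, so d_i2 = -13.28 cm; m₂ = −d_i2/d_o2 = +0.2366.
m = m₁·m₂ = (-0.2076)(+0.2366) = -0.0491.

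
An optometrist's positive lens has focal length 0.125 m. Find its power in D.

P = +8.00 D

P = 1/f = 1/(0.125 m) = +8.00 D.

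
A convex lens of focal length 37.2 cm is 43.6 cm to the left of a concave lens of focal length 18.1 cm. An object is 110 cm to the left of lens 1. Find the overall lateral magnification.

Lens 1: 1/d_i1 = 1/(37.2) − 1/(110) = 0.01779, so d_i1 = 56.21 cm; m₁ = −d_i1/d_o1 = -0.5110.
d_o2 = 43.6 − (56.21) = -12.61 cm (virtual object).
f₂ = −18.1 cm (diverging).
Lens 2: 1/d_i2 = 1/(-18.1) − 1/(-12.61) = 0.02405, so d_i2 = 41.57 cm; m₂ = −d_i2/d_o2 = +3.297.
m = m₁·m₂ = (-0.5110)(+3.297) = -1.68.

m = -1.68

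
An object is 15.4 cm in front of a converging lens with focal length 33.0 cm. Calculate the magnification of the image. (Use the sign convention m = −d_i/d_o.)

1/d_i = 1/f − 1/d_o = 1/(33.00) − 1/(15.4) = -0.03463, so d_i = -28.87 cm.
m = −d_i/d_o = −(-28.87)/(15.4) = +1.87.
The image is virtual, upright and enlarged, on the same side as the object.

m = +1.87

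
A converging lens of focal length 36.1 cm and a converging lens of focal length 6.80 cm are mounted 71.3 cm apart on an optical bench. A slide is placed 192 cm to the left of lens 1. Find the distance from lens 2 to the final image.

9.11 cm

Lens 1: 1/d_i1 = 1/f₁ − 1/d_o1 = 1/(36.1) − 1/(192) = 0.02249, so d_i1 = 44.46 cm.
The intermediate image is 44.46 cm to the right of lens 1, which is 71.3 − (44.46) = 26.84 cm to the left of lens 2, so d_o2 = +26.84 cm.
Lens 2: 1/d_i2 = 1/f₂ − 1/d_o2 = 1/(6.80) − 1/(26.84) = 0.1098, so d_i2 = 9.11 cm.
The final image is real, 9.11 cm to the right of lens 2 (overall magnification ≈ 0.079).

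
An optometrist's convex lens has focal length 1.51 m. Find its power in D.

P = +0.662 D

P = 1/f = 1/(1.51 m) = +0.662 D.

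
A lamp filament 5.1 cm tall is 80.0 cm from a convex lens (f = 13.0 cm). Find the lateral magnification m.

m = -0.194

1/d_i = 1/f − 1/d_o = 1/(13.00) − 1/(80.0) = 0.06442, so d_i = 15.52 cm.
m = −d_i/d_o = −(15.52)/(80.0) = -0.194.
The image is real, inverted and reduced, on the far side of the lens.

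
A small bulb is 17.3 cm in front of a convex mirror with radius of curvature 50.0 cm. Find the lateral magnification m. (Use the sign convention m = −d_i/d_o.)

m = +0.591

f = R/2 = 50.0/2 = 25.00 cm; for a convex mirror, f = -25.00 cm.
1/d_i = 1/f − 1/d_o = 1/(-25.00) − 1/(17.3) = -0.09780, so d_i = -10.22 cm.
m = −d_i/d_o = −(-10.22)/(17.3) = +0.591.
The image is virtual, upright and reduced, behind the mirror.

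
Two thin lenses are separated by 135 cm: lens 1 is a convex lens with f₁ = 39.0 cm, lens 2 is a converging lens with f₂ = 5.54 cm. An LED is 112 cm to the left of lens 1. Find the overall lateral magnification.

Lens 1: 1/d_i1 = 1/(39.0) − 1/(112) = 0.01671, so d_i1 = 59.84 cm; m₁ = −d_i1/d_o1 = -0.5343.
d_o2 = 135 − (59.84) = 75.16 cm.
Lens 2: 1/d_i2 = 1/(5.54) − 1/(75.16) = 0.1672, so d_i2 = 5.981 cm; m₂ = −d_i2/d_o2 = -0.07957.
m = m₁·m₂ = (-0.5343)(-0.07957) = +0.0425.

m = +0.0425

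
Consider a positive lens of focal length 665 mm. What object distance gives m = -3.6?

m = −d_i/d_o ⇒ d_i = −m·d_o.
1/f = 1/d_o + 1/d_i = 1/d_o − 1/(m·d_o) = (1 − 1/m)/d_o, so d_o = f(1 − 1/m) = (665.0)(1 − 1/(-3.6)) = 850 mm.

850 mm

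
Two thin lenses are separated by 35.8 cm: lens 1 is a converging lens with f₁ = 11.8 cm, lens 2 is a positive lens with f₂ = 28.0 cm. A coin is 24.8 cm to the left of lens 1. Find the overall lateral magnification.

Lens 1: 1/d_i1 = 1/(11.8) − 1/(24.8) = 0.04442, so d_i1 = 22.51 cm; m₁ = −d_i1/d_o1 = -0.9077.
d_o2 = 35.8 − (22.51) = 13.29 cm.
Lens 2: 1/d_i2 = 1/(28.0) − 1/(13.29) = -0.03953, so d_i2 = -25.30 cm; m₂ = −d_i2/d_o2 = +1.903.
m = m₁·m₂ = (-0.9077)(+1.903) = -1.73.

m = -1.73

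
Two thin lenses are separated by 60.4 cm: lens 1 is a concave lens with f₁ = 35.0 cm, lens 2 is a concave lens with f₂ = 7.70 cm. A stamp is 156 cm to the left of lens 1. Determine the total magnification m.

m = +0.0146

f₁ = −35.0 cm (diverging).
Lens 1: 1/d_i1 = 1/(-35.0) − 1/(156) = -0.03498, so d_i1 = -28.59 cm; m₁ = −d_i1/d_o1 = +0.1833.
d_o2 = 60.4 − (-28.59) = 88.99 cm.
f₂ = −7.70 cm (diverging).
Lens 2: 1/d_i2 = 1/(-7.70) − 1/(88.99) = -0.1411, so d_i2 = -7.087 cm; m₂ = −d_i2/d_o2 = +0.07964.
m = m₁·m₂ = (+0.1833)(+0.07964) = +0.0146.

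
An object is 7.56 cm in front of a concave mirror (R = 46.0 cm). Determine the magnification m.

f = R/2 = 46.0/2 = 23.00 cm.
1/d_i = 1/f − 1/d_o = 1/(23.00) − 1/(7.56) = -0.08880, so d_i = -11.26 cm.
m = −d_i/d_o = −(-11.26)/(7.56) = +1.49.
The image is virtual, upright and enlarged, behind the mirror.

m = +1.49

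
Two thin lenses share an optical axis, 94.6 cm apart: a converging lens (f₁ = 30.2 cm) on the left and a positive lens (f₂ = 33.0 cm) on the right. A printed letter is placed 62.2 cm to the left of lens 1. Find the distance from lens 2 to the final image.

409 cm

Lens 1: 1/d_i1 = 1/f₁ − 1/d_o1 = 1/(30.2) − 1/(62.2) = 0.01704, so d_i1 = 58.70 cm.
The intermediate image is 58.70 cm to the right of lens 1, which is 94.6 − (58.70) = 35.90 cm to the left of lens 2, so d_o2 = +35.90 cm.
Lens 2: 1/d_i2 = 1/f₂ − 1/d_o2 = 1/(33.0) − 1/(35.90) = 0.002448, so d_i2 = 409 cm.
The final image is real, 409 cm to the right of lens 2 (overall magnification ≈ 11).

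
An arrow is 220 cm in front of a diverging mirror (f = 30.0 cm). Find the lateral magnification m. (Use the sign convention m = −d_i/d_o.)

m = +0.120

For a diverging mirror, f = -30.0 cm.
1/d_i = 1/f − 1/d_o = 1/(-30.00) − 1/(220) = -0.03788, so d_i = -26.40 cm.
m = −d_i/d_o = −(-26.40)/(220) = +0.120.
The image is virtual, upright and reduced, behind the mirror.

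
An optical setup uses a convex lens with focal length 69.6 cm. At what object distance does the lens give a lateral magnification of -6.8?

79.8 cm

m = −d_i/d_o ⇒ d_i = −m·d_o.
1/f = 1/d_o + 1/d_i = 1/d_o − 1/(m·d_o) = (1 − 1/m)/d_o, so d_o = f(1 − 1/m) = (69.60)(1 − 1/(-6.8)) = 79.8 cm.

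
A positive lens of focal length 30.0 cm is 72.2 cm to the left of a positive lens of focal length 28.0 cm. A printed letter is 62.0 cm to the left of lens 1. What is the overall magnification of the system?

Lens 1: 1/d_i1 = 1/(30.0) − 1/(62.0) = 0.01720, so d_i1 = 58.12 cm; m₁ = −d_i1/d_o1 = -0.9374.
d_o2 = 72.2 − (58.12) = 14.08 cm.
Lens 2: 1/d_i2 = 1/(28.0) − 1/(14.08) = -0.03531, so d_i2 = -28.32 cm; m₂ = −d_i2/d_o2 = +2.011.
m = m₁·m₂ = (-0.9374)(+2.011) = -1.89.

m = -1.89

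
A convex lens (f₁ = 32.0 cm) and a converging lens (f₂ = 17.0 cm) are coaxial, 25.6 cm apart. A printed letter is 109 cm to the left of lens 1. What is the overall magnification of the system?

Lens 1: 1/d_i1 = 1/(32.0) − 1/(109) = 0.02208, so d_i1 = 45.30 cm; m₁ = −d_i1/d_o1 = -0.4156.
d_o2 = 25.6 − (45.30) = -19.70 cm (virtual object).
Lens 2: 1/d_i2 = 1/(17.0) − 1/(-19.70) = 0.1096, so d_i2 = 9.125 cm; m₂ = −d_i2/d_o2 = +0.4632.
m = m₁·m₂ = (-0.4156)(+0.4632) = -0.193.

m = -0.193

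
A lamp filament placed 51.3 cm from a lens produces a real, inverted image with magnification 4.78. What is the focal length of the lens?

m = −d_i/d_o ⇒ d_i = −m·d_o = −(-4.78)·(51.3) = 245.2 cm.
1/f = 1/d_o + 1/d_i = 1/(51.3) + 1/(245.2) = 0.02357, so f = 42.4 cm.
Since f is positive, the lens is converging.

f = 42.4 cm (converging)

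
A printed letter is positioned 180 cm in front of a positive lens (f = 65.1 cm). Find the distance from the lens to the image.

Thin-lens equation: 1/v = 1/f − 1/u = 1/(65.10) − 1/(180) = 0.01536 − 0.005556 = 0.009805, so v = 102 cm.
The image is real, inverted and reduced, on the far side of the lens.

102 cm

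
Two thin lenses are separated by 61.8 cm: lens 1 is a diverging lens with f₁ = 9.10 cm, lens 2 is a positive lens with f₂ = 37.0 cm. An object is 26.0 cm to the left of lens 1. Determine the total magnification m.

f₁ = −9.10 cm (diverging).
Lens 1: 1/d_i1 = 1/(-9.10) − 1/(26.0) = -0.1484, so d_i1 = -6.741 cm; m₁ = −d_i1/d_o1 = +0.2593.
d_o2 = 61.8 − (-6.741) = 68.54 cm.
Lens 2: 1/d_i2 = 1/(37.0) − 1/(68.54) = 0.01244, so d_i2 = 80.41 cm; m₂ = −d_i2/d_o2 = -1.173.
m = m₁·m₂ = (+0.2593)(-1.173) = -0.304.

m = -0.304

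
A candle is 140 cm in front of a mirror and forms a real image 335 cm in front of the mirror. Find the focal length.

f = 98.7 cm (concave)

Real image ⇒ d_i = +335 cm.
1/f = 1/d_o + 1/d_i = 1/(140) + 1/(335) = 0.01013, so f = 98.7 cm.
Since f is positive, the mirror is concave.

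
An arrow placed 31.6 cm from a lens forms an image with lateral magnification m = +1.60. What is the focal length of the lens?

f = 84.3 cm (converging)

m = −d_i/d_o ⇒ d_i = −m·d_o = −(+1.60)·(31.6) = -50.56 cm.
1/f = 1/d_o + 1/d_i = 1/(31.6) + 1/(-50.56) = 0.01187, so f = 84.3 cm.
Since f is positive, the lens is converging.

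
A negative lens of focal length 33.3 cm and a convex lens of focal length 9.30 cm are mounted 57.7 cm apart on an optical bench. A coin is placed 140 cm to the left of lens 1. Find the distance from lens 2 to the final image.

Lens 1 is diverging, so f₁ = −33.3 cm.
Lens 1: 1/d_i1 = 1/f₁ − 1/d_o1 = 1/(-33.3) − 1/(140) = -0.03717, so d_i1 = -26.90 cm.
The intermediate image is 26.90 cm to the left of lens 1 (virtual), which is 57.7 − (-26.90) = 84.60 cm to the left of lens 2, so d_o2 = +84.60 cm.
Lens 2: 1/d_i2 = 1/f₂ − 1/d_o2 = 1/(9.30) − 1/(84.60) = 0.09571, so d_i2 = 10.4 cm.
The final image is real, 10.4 cm to the right of lens 2 (overall magnification ≈ -0.024).

10.4 cm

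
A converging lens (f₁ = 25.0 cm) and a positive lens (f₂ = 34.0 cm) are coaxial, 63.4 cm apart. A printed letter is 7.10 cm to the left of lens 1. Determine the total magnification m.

Lens 1: 1/d_i1 = 1/(25.0) − 1/(7.10) = -0.1008, so d_i1 = -9.916 cm; m₁ = −d_i1/d_o1 = +1.397.
d_o2 = 63.4 − (-9.916) = 73.32 cm.
Lens 2: 1/d_i2 = 1/(34.0) − 1/(73.32) = 0.01577, so d_i2 = 63.40 cm; m₂ = −d_i2/d_o2 = -0.8647.
m = m₁·m₂ = (+1.397)(-0.8647) = -1.21.

m = -1.21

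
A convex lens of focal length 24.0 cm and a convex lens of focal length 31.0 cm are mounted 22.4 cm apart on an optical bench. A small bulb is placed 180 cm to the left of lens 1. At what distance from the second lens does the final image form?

Lens 1: 1/d_i1 = 1/f₁ − 1/d_o1 = 1/(24.0) − 1/(180) = 0.03611, so d_i1 = 27.69 cm.
The intermediate image is 27.69 cm to the right of lens 1, which lies 5.290 cm to the right of lens 2 — a virtual object — so d_o2 = −5.290 cm.
Lens 2: 1/d_i2 = 1/f₂ − 1/d_o2 = 1/(31.0) − 1/(-5.290) = 0.2213, so d_i2 = 4.52 cm.
The final image is real, 4.52 cm to the right of lens 2 (overall magnification ≈ -0.13).

4.52 cm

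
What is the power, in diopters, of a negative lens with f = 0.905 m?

For a negative lens, f = −0.905 m.
P = 1/f = 1/(-0.905 m) = -1.10 D.

P = -1.10 D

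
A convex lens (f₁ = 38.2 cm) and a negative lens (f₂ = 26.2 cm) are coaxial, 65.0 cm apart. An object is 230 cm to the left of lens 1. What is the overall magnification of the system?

m = -0.115

Lens 1: 1/d_i1 = 1/(38.2) − 1/(230) = 0.02183, so d_i1 = 45.81 cm; m₁ = −d_i1/d_o1 = -0.1992.
d_o2 = 65.0 − (45.81) = 19.19 cm.
f₂ = −26.2 cm (diverging).
Lens 2: 1/d_i2 = 1/(-26.2) − 1/(19.19) = -0.09028, so d_i2 = -11.08 cm; m₂ = −d_i2/d_o2 = +0.5772.
m = m₁·m₂ = (-0.1992)(+0.5772) = -0.115.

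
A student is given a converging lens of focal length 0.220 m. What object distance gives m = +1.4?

m = −d_i/d_o ⇒ d_i = −m·d_o.
1/f = 1/d_o + 1/d_i = 1/d_o − 1/(m·d_o) = (1 − 1/m)/d_o, so d_o = f(1 − 1/m) = (0.2200)(1 − 1/(+1.4)) = 0.0629 m.

0.0629 m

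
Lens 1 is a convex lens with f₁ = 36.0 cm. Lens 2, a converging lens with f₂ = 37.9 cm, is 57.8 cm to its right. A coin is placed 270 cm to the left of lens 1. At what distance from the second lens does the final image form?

28.5 cm

Lens 1: 1/d_i1 = 1/f₁ − 1/d_o1 = 1/(36.0) − 1/(270) = 0.02407, so d_i1 = 41.54 cm.
The intermediate image is 41.54 cm to the right of lens 1, which is 57.8 − (41.54) = 16.26 cm to the left of lens 2, so d_o2 = +16.26 cm.
Lens 2: 1/d_i2 = 1/f₂ − 1/d_o2 = 1/(37.9) − 1/(16.26) = -0.03512, so d_i2 = -28.5 cm.
The final image is virtual, 28.5 cm to the left of lens 2 (overall magnification ≈ -0.27).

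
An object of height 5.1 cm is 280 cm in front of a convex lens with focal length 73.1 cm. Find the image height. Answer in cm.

1.80 cm

1/d_i = 1/f − 1/d_o = 1/(73.10) − 1/(280) = 0.01011, so d_i = 98.93 cm.
m = −d_i/d_o = -0.3533.
|h_i| = |m|·h_o = 0.3533 × 5.1 = 1.80 cm. The image is real, inverted and reduced, on the far side of the lens.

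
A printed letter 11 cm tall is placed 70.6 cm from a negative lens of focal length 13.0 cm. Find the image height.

1.71 cm

For a negative lens, f = -13.0 cm.
1/d_i = 1/f − 1/d_o = 1/(-13.00) − 1/(70.6) = -0.09109, so d_i = -10.98 cm.
m = −d_i/d_o = +0.1555.
|h_i| = |m|·h_o = 0.1555 × 11 = 1.71 cm. The image is virtual, upright and reduced, on the same side as the object.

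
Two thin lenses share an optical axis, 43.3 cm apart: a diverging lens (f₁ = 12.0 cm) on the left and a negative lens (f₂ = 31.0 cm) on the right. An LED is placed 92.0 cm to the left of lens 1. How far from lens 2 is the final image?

Lens 1 is diverging, so f₁ = −12.0 cm.
Lens 1: 1/d_i1 = 1/f₁ − 1/d_o1 = 1/(-12.0) − 1/(92.0) = -0.09420, so d_i1 = -10.62 cm.
The intermediate image is 10.62 cm to the left of lens 1 (virtual), which is 43.3 − (-10.62) = 53.92 cm to the left of lens 2, so d_o2 = +53.92 cm.
Lens 2 is diverging, so f₂ = −31.0 cm.
Lens 2: 1/d_i2 = 1/f₂ − 1/d_o2 = 1/(-31.0) − 1/(53.92) = -0.05080, so d_i2 = -19.7 cm.
The final image is virtual, 19.7 cm to the left of lens 2 (overall magnification ≈ 0.042).

19.7 cm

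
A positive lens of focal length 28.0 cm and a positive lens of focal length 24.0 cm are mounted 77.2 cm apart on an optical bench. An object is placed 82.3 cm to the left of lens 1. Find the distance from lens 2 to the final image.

77.5 cm

Lens 1: 1/d_i1 = 1/f₁ − 1/d_o1 = 1/(28.0) − 1/(82.3) = 0.02356, so d_i1 = 42.44 cm.
The intermediate image is 42.44 cm to the right of lens 1, which is 77.2 − (42.44) = 34.76 cm to the left of lens 2, so d_o2 = +34.76 cm.
Lens 2: 1/d_i2 = 1/f₂ − 1/d_o2 = 1/(24.0) − 1/(34.76) = 0.01290, so d_i2 = 77.5 cm.
The final image is real, 77.5 cm to the right of lens 2 (overall magnification ≈ 1.1).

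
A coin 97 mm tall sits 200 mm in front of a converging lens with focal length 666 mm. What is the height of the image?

139 mm

1/d_i = 1/f − 1/d_o = 1/(666.0) − 1/(200) = -0.003498, so d_i = -285.8 mm.
m = −d_i/d_o = +1.429.
|h_i| = |m|·h_o = 1.429 × 97 = 139 mm. The image is virtual, upright and enlarged, on the same side as the object.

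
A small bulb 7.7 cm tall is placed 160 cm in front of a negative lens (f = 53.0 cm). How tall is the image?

For a negative lens, f = -53.0 cm.
1/d_i = 1/f − 1/d_o = 1/(-53.00) − 1/(160) = -0.02512, so d_i = -39.81 cm.
m = −d_i/d_o = +0.2488.
|h_i| = |m|·h_o = 0.2488 × 7.7 = 1.92 cm. The image is virtual, upright and reduced, on the same side as the object.

1.92 cm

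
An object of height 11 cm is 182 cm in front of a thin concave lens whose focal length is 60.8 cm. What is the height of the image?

2.75 cm

For a concave lens, f = -60.8 cm.
1/d_i = 1/f − 1/d_o = 1/(-60.80) − 1/(182) = -0.02194, so d_i = -45.57 cm.
m = −d_i/d_o = +0.2504.
|h_i| = |m|·h_o = 0.2504 × 11 = 2.75 cm. The image is virtual, upright and reduced, on the same side as the object.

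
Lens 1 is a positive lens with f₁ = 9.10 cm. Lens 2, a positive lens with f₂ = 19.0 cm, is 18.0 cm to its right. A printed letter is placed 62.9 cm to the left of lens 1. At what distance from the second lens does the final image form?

12.0 cm

Lens 1: 1/d_i1 = 1/f₁ − 1/d_o1 = 1/(9.10) − 1/(62.9) = 0.09399, so d_i1 = 10.64 cm.
The intermediate image is 10.64 cm to the right of lens 1, which is 18.0 − (10.64) = 7.360 cm to the left of lens 2, so d_o2 = +7.360 cm.
Lens 2: 1/d_i2 = 1/f₂ − 1/d_o2 = 1/(19.0) − 1/(7.360) = -0.08324, so d_i2 = -12.0 cm.
The final image is virtual, 12.0 cm to the left of lens 2 (overall magnification ≈ -0.28).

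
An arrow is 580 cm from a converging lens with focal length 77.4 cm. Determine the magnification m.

1/d_i = 1/f − 1/d_o = 1/(77.40) − 1/(580) = 0.01120, so d_i = 89.32 cm.
m = −d_i/d_o = −(89.32)/(580) = -0.154.
The image is real, inverted and reduced, on the far side of the lens.

m = -0.154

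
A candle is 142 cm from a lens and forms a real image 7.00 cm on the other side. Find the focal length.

f = 6.67 cm (converging)

Real image ⇒ d_i = +7.00 cm.
1/f = 1/d_o + 1/d_i = 1/(142) + 1/(7.00) = 0.1499, so f = 6.67 cm.
Since f is positive, the lens is converging.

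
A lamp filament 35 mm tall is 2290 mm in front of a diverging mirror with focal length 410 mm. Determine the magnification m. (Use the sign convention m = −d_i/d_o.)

m = +0.152

For a diverging mirror, f = -410 mm.
1/d_i = 1/f − 1/d_o = 1/(-410.0) − 1/(2290) = -0.002876, so d_i = -347.7 mm.
m = −d_i/d_o = −(-347.7)/(2290) = +0.152.
The image is virtual, upright and reduced, behind the mirror.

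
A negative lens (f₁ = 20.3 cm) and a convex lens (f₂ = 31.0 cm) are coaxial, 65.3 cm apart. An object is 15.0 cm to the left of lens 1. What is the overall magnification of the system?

f₁ = −20.3 cm (diverging).
Lens 1: 1/d_i1 = 1/(-20.3) − 1/(15.0) = -0.1159, so d_i1 = -8.626 cm; m₁ = −d_i1/d_o1 = +0.5751.
d_o2 = 65.3 − (-8.626) = 73.93 cm.
Lens 2: 1/d_i2 = 1/(31.0) − 1/(73.93) = 0.01873, so d_i2 = 53.39 cm; m₂ = −d_i2/d_o2 = -0.7221.
m = m₁·m₂ = (+0.5751)(-0.7221) = -0.415.

m = -0.415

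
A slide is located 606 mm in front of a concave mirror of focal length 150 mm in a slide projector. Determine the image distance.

Mirror equation: 1/v = 1/f − 1/u = 1/(150.0) − 1/(606) = 0.006667 − 0.001650 = 0.005017, so v = 199 mm.
The image is real, inverted and reduced, in front of the mirror.

199 mm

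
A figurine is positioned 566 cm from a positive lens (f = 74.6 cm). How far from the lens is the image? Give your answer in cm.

85.9 cm

Lens equation: 1/v = 1/f − 1/u = 1/(74.60) − 1/(566) = 0.01340 − 0.001767 = 0.01164, so v = 85.9 cm.
The image is real, inverted and reduced, on the far side of the lens.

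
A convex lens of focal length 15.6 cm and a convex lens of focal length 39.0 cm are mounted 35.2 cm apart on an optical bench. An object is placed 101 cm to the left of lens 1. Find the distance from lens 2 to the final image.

29.4 cm

Lens 1: 1/d_i1 = 1/f₁ − 1/d_o1 = 1/(15.6) − 1/(101) = 0.05420, so d_i1 = 18.45 cm.
The intermediate image is 18.45 cm to the right of lens 1, which is 35.2 − (18.45) = 16.75 cm to the left of lens 2, so d_o2 = +16.75 cm.
Lens 2: 1/d_i2 = 1/f₂ − 1/d_o2 = 1/(39.0) − 1/(16.75) = -0.03406, so d_i2 = -29.4 cm.
The final image is virtual, 29.4 cm to the left of lens 2 (overall magnification ≈ -0.32).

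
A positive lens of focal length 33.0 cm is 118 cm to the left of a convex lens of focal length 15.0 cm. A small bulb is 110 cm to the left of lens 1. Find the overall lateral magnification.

m = +0.115

Lens 1: 1/d_i1 = 1/(33.0) − 1/(110) = 0.02121, so d_i1 = 47.14 cm; m₁ = −d_i1/d_o1 = -0.4285.
d_o2 = 118 − (47.14) = 70.86 cm.
Lens 2: 1/d_i2 = 1/(15.0) − 1/(70.86) = 0.05255, so d_i2 = 19.03 cm; m₂ = −d_i2/d_o2 = -0.2685.
m = m₁·m₂ = (-0.4285)(-0.2685) = +0.115.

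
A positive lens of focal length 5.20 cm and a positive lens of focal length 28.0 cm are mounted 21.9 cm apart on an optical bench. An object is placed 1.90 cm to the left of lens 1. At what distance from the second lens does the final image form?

224 cm

Lens 1: 1/d_i1 = 1/f₁ − 1/d_o1 = 1/(5.20) − 1/(1.90) = -0.3340, so d_i1 = -2.994 cm.
The intermediate image is 2.994 cm to the left of lens 1 (virtual), which is 21.9 − (-2.994) = 24.89 cm to the left of lens 2, so d_o2 = +24.89 cm.
Lens 2: 1/d_i2 = 1/f₂ − 1/d_o2 = 1/(28.0) − 1/(24.89) = -0.004462, so d_i2 = -224 cm.
The final image is virtual, 224 cm to the left of lens 2 (overall magnification ≈ 14).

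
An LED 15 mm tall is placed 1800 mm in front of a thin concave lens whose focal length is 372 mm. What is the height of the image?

For a concave lens, f = -372 mm.
1/d_i = 1/f − 1/d_o = 1/(-372.0) − 1/(1800) = -0.003244, so d_i = -308.3 mm.
m = −d_i/d_o = +0.1713.
|h_i| = |m|·h_o = 0.1713 × 15 = 2.57 mm. The image is virtual, upright and reduced, on the same side as the object.

2.57 mm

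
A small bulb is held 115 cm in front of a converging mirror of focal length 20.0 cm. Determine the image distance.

Mirror equation: 1/s_i = 1/f − 1/s_o = 1/(20.00) − 1/(115) = 0.05000 − 0.008696 = 0.04130, so s_i = 24.2 cm.
The image is real, inverted and reduced, in front of the mirror.

24.2 cm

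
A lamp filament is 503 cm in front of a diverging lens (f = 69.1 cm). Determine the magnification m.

For a diverging lens, f = -69.1 cm.
1/d_i = 1/f − 1/d_o = 1/(-69.10) − 1/(503) = -0.01646, so d_i = -60.75 cm.
m = −d_i/d_o = −(-60.75)/(503) = +0.121.
The image is virtual, upright and reduced, on the same side as the object.

m = +0.121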